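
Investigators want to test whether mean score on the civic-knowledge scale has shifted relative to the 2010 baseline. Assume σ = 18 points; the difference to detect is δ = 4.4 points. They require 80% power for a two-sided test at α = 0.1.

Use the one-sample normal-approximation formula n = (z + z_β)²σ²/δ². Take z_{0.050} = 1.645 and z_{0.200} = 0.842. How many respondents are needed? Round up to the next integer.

n = 104

n = (z_{α/2} + z_β)² · σ² / δ²
  = (1.645 + 0.842)² · 18² / 4.4²
  = 6.1852 · 324 / 19.36
  = 103.51
Round up → n = 104.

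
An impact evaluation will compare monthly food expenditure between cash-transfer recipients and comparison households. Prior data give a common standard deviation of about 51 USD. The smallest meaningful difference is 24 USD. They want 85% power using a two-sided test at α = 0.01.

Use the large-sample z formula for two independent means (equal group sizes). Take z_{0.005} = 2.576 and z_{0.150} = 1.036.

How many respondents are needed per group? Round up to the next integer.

n = 118 per group

n = (z_{α/2} + z_β)² · (σ₁² + σ₂²) / δ²
  = (2.576 + 1.036)² · (2·51² = 5202) / 24²
  = 13.0465 · 5202 / 576
  = 117.83
Round up → n = 118 per group.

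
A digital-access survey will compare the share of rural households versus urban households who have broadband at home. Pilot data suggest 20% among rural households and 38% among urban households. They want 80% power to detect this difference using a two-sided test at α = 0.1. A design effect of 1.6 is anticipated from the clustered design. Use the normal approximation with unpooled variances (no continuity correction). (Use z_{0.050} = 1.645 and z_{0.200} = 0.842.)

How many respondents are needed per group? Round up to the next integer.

n = 121 per group

n = (z_{α/2} + z_β)² · [p₁(1−p₁) + p₂(1−p₂)] / (p₁ − p₂)²
  = (1.645 + 0.842)² · (0.20·0.80 + 0.38·0.62) / (-0.18)²
  = (2.487)² · (0.1600 + 0.2356) / 0.0324
  = 6.1852 · 0.3956 / 0.0324
  = 75.52
Design effect: 1.6 × 75.52 = 120.83.
Round up → n = 121 per group.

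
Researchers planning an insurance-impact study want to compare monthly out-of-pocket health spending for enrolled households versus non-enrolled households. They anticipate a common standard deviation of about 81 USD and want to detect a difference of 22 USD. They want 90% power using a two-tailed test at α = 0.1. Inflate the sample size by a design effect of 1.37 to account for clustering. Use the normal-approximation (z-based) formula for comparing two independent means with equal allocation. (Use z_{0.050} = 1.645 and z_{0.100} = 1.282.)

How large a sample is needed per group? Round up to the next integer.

n = (z_{α/2} + z_β)² · (σ₁² + σ₂²) / δ²
  = (1.645 + 1.282)² · (2·81² = 13122) / 22²
  = 8.5673 · 13122 / 484
  = 232.27
Design effect: 1.37 × 232.27 = 318.22.
Round up → n = 319 per group.

n = 319 per group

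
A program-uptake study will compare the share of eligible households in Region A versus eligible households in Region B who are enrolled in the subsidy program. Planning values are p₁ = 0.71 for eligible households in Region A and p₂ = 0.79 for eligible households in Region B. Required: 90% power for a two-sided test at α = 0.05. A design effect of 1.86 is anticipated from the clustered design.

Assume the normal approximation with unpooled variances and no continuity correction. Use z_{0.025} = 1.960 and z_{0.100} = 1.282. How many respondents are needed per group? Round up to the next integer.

n = 1136 per group

n = (z_{α/2} + z_β)² · [p₁(1−p₁) + p₂(1−p₂)] / (p₁ − p₂)²
  = (1.960 + 1.282)² · (0.71·0.29 + 0.79·0.21) / (-0.08)²
  = (3.242)² · (0.2059 + 0.1659) / 0.0064
  = 10.5106 · 0.3718 / 0.0064
  = 610.60
Design effect: 1.86 × 610.60 = 1135.71.
Round up → n = 1136 per group.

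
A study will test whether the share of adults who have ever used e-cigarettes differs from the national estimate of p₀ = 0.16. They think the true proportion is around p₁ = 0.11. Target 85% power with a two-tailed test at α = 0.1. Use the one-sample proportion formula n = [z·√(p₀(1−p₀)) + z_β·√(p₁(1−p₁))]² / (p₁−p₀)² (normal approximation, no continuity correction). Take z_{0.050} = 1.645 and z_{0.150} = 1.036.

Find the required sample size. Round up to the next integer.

n = [z_{α/2}·√(p₀q₀) + z_β·√(p₁q₁)]² / (p₁ − p₀)²
  = [1.645·√(0.16·0.84) + 1.036·√(0.11·0.89)]² / (-0.05)²
  = [1.645·0.3666 + 1.036·0.3129]² / 0.0025
  = [0.9272]² / 0.0025
  = 343.90
Round up → n = 344.

n = 344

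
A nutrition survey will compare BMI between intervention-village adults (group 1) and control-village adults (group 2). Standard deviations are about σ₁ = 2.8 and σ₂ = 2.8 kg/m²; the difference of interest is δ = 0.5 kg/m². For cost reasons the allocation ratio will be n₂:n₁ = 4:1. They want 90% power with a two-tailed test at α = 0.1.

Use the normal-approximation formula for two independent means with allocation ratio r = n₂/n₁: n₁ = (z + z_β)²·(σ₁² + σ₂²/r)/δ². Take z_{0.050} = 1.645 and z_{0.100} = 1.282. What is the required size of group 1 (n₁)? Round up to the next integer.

n₁ = (z_{α/2} + z_β)² · (σ₁² + σ₂²/r) / δ²
   = (1.645 + 1.282)² · (2.8² + 2.8²/4) / 0.5²
   = 8.5673 · (7.84 + 1.96) / 0.25
   = 8.5673 · 9.8 / 0.25
   = 335.84
Round up → n₁ = 336; n₂ = r·n₁ = 4 × 336 = 1344.

n₁ = 336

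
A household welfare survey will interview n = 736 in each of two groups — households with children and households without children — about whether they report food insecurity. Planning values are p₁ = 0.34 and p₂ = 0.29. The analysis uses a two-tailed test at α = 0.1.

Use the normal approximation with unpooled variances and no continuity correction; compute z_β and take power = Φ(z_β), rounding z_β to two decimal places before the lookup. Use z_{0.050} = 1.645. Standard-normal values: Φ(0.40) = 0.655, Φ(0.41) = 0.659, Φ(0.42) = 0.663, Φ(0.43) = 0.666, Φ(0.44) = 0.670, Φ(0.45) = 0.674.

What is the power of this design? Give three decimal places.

z_β = |p₁−p₂|·√(n/[p₁q₁+p₂q₂]) − z_{α/2}
    = 0.05 · √(736/0.4303) − 1.645
    = 0.05 · 41.3574 − 1.645
    = 2.0679 − 1.645 = 0.4229 → 0.42
Power = Φ(0.42) = 0.663.

Power ≈ 0.663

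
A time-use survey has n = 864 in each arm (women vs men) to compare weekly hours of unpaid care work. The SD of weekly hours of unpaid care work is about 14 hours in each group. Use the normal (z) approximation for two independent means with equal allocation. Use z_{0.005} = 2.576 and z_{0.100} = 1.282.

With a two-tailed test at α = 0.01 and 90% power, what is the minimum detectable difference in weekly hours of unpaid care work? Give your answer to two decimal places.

δ = (z_{α/2} + z_β) · √((σ₁²+σ₂²)/n)
  = (2.576 + 1.282) · √(392/864)
  = 3.858 · √0.4537
  = 3.858 · 0.6736
  = 2.5987

Minimum detectable difference ≈ 2.60 hours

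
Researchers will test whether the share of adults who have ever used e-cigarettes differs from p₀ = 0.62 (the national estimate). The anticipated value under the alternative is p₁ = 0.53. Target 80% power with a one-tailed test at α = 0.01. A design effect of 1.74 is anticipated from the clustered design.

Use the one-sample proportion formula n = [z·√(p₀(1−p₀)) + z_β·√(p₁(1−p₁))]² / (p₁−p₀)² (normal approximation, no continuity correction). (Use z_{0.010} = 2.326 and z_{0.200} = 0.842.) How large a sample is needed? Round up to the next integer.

n = [z_α·√(p₀q₀) + z_β·√(p₁q₁)]² / (p₁ − p₀)²
  = [2.326·√(0.62·0.38) + 0.842·√(0.53·0.47)]² / (-0.09)²
  = [2.326·0.4854 + 0.842·0.4991]² / 0.0081
  = [1.5493]² / 0.0081
  = 296.32
Design effect: 1.74 × 296.32 = 515.59.
Round up → n = 516.

n = 516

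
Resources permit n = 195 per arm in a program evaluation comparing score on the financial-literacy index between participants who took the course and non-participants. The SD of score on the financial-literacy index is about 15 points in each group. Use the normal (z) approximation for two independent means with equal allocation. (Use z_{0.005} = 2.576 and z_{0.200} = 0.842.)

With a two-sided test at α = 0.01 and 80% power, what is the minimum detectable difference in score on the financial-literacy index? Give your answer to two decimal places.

δ = (z_{α/2} + z_β) · √((σ₁²+σ₂²)/n)
  = (2.576 + 0.842) · √(450/195)
  = 3.418 · √2.3077
  = 3.418 · 1.5191
  = 5.1923

Minimum detectable difference ≈ 5.19 points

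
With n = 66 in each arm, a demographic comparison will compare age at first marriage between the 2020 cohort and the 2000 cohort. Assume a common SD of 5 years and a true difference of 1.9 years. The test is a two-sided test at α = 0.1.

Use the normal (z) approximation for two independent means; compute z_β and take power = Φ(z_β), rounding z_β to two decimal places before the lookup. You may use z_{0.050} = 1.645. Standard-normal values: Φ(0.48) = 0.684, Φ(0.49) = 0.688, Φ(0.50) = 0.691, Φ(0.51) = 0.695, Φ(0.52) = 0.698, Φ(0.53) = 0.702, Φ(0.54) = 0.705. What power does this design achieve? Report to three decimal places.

Power ≈ 0.705

z_β = δ·√(n/(σ₁²+σ₂²)) − z_{α/2}
    = 1.9 · √(66/50) − 1.645
    = 1.9 · 1.14891 − 1.645
    = 2.1829 − 1.645 = 0.5379 → 0.54
Power = Φ(0.54) = 0.705.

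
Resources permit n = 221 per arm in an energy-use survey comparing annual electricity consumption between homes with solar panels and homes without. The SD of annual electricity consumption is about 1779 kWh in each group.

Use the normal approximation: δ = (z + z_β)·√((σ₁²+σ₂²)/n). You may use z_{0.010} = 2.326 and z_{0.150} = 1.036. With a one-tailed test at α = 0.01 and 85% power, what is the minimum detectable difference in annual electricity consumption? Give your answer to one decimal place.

δ = (z_α + z_β) · √((σ₁²+σ₂²)/n)
  = (2.326 + 1.036) · √(6329682/221)
  = 3.362 · √28641.1
  = 3.362 · 169.2368
  = 568.9741

Minimum detectable difference ≈ 569.0 kWh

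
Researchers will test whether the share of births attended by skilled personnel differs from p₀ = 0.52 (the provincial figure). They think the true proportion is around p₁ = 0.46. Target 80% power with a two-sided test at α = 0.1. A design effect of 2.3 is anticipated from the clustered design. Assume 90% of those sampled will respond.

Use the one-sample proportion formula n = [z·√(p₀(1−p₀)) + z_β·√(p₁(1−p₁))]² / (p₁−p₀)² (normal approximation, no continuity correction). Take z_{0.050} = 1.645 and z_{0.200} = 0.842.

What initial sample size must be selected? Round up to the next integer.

n = 1095

n = [z_{α/2}·√(p₀q₀) + z_β·√(p₁q₁)]² / (p₁ − p₀)²
  = [1.645·√(0.52·0.48) + 0.842·√(0.46·0.54)]² / (-0.06)²
  = [1.645·0.4996 + 0.842·0.4984]² / 0.0036
  = [1.2415]² / 0.0036
  = 428.14
Design effect: 2.3 × 428.14 = 984.72.
Adjust for 90% response: 984.72 / 0.90 = 1094.14.
Round up → n = 1095.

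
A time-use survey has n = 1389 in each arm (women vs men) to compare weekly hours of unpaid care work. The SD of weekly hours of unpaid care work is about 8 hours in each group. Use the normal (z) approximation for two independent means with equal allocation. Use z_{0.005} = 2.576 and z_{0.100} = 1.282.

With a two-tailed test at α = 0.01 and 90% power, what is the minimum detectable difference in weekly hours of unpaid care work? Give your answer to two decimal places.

Minimum detectable difference ≈ 1.17 hours

δ = (z_{α/2} + z_β) · √((σ₁²+σ₂²)/n)
  = (2.576 + 1.282) · √(128/1389)
  = 3.858 · √0.09215
  = 3.858 · 0.3036
  = 1.1712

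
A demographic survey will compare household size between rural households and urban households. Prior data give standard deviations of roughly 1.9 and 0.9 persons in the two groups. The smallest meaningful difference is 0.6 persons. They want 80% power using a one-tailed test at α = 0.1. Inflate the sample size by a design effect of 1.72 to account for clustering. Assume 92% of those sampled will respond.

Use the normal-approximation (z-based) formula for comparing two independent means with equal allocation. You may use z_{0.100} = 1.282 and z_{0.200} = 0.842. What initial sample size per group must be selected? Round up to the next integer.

n = (z_α + z_β)² · (σ₁² + σ₂²) / δ²
  = (1.282 + 0.842)² · (1.9² + 0.9² = 4.42) / 0.6²
  = 4.5114 · 4.42 / 0.36
  = 55.39
Design effect: 1.72 × 55.39 = 95.27.
Adjust for 92% response: 95.27 / 0.92 = 103.55.
Round up → n = 104 per group.

n = 104 per group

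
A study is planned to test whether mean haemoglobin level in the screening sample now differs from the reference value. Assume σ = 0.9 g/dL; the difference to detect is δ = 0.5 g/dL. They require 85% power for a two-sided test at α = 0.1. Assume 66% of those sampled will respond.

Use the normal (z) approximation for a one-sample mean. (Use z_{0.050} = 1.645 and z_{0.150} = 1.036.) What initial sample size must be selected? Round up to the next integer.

n = 36

n = (z_{α/2} + z_β)² · σ² / δ²
  = (1.645 + 1.036)² · 0.9² / 0.5²
  = 7.1878 · 0.81 / 0.25
  = 23.29
Adjust for 66% response: 23.29 / 0.66 = 35.29.
Round up → n = 36.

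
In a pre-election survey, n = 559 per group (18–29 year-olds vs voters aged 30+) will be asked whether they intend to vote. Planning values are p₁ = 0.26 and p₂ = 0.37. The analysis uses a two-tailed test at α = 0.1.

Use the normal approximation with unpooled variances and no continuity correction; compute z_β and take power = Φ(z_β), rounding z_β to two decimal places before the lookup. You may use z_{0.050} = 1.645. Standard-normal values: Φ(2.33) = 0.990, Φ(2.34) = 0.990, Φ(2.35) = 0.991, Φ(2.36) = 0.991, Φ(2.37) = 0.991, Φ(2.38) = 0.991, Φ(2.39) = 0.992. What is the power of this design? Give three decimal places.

z_β = |p₁−p₂|·√(n/[p₁q₁+p₂q₂]) − z_{α/2}
    = 0.11 · √(559/0.4255) − 1.645
    = 0.11 · 36.2457 − 1.645
    = 3.9870 − 1.645 = 2.3420 → 2.34
Power = Φ(2.34) = 0.990.

Power ≈ 0.990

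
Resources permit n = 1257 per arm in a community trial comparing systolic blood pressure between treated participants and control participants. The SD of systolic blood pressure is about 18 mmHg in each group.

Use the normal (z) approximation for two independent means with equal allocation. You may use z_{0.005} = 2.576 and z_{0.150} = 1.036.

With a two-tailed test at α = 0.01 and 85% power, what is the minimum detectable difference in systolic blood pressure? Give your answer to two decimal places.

Minimum detectable difference ≈ 2.59 mmHg

δ = (z_{α/2} + z_β) · √((σ₁²+σ₂²)/n)
  = (2.576 + 1.036) · √(648/1257)
  = 3.612 · √0.51551
  = 3.612 · 0.7180
  = 2.5934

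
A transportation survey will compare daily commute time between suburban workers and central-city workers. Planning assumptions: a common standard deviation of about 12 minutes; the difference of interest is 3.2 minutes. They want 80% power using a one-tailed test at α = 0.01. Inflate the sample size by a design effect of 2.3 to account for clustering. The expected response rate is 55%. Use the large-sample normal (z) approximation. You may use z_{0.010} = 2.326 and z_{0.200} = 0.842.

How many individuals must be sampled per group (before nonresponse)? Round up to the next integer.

n = 1181 per group

n = (z_α + z_β)² · (σ₁² + σ₂²) / δ²
  = (2.326 + 0.842)² · (2·12² = 288) / 3.2²
  = 10.0362 · 288 / 10.24
  = 282.27
Design effect: 2.3 × 282.27 = 649.22.
Adjust for 55% response: 649.22 / 0.55 = 1180.40.
Round up → n = 1181 per group.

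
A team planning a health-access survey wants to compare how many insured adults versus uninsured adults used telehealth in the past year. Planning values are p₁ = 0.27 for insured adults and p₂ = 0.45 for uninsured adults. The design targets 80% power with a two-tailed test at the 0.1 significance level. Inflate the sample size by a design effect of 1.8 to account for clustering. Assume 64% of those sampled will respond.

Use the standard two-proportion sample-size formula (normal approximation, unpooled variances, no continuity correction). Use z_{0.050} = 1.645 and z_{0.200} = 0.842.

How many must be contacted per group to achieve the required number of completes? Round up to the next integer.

n = 239 per group

n = (z_{α/2} + z_β)² · [p₁(1−p₁) + p₂(1−p₂)] / (p₁ − p₂)²
  = (1.645 + 0.842)² · (0.27·0.73 + 0.45·0.55) / (-0.18)²
  = (2.487)² · (0.1971 + 0.2475) / 0.0324
  = 6.1852 · 0.4446 / 0.0324
  = 84.87
Design effect: 1.8 × 84.87 = 152.77.
Adjust for 64% response: 152.77 / 0.64 = 238.71.
Round up → n = 239 per group.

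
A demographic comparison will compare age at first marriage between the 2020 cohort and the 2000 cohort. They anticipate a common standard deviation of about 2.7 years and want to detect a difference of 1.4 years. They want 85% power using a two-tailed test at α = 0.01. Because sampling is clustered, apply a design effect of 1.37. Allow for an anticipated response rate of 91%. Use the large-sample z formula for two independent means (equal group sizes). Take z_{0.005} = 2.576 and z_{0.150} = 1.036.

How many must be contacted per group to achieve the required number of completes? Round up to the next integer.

n = 147 per group

n = (z_{α/2} + z_β)² · (σ₁² + σ₂²) / δ²
  = (2.576 + 1.036)² · (2·2.7² = 14.58) / 1.4²
  = 13.0465 · 14.58 / 1.96
  = 97.05
Design effect: 1.37 × 97.05 = 132.96.
Adjust for 91% response: 132.96 / 0.91 = 146.11.
Round up → n = 147 per group.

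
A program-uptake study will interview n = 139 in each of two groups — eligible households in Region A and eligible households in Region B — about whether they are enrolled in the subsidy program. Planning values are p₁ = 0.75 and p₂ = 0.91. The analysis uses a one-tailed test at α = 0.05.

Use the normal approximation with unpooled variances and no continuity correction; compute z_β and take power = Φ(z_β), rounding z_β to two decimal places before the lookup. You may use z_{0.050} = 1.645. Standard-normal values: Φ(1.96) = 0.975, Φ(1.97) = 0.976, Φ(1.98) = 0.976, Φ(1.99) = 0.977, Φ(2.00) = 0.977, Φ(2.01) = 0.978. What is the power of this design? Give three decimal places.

Power ≈ 0.977

z_β = |p₁−p₂|·√(n/[p₁q₁+p₂q₂]) − z_α
    = 0.16 · √(139/0.2694) − 1.645
    = 0.16 · 22.7148 − 1.645
    = 3.6344 − 1.645 = 1.9894 → 1.99
Power = Φ(1.99) = 0.977.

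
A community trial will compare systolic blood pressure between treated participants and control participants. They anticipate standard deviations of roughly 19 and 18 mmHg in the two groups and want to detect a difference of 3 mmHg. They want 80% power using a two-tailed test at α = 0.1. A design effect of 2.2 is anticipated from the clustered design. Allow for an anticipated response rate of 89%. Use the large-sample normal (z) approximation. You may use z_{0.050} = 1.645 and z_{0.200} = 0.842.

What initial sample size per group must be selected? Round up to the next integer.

n = 1164 per group

n = (z_{α/2} + z_β)² · (σ₁² + σ₂²) / δ²
  = (1.645 + 0.842)² · (19² + 18² = 685) / 3²
  = 6.1852 · 685 / 9
  = 470.76
Design effect: 2.2 × 470.76 = 1035.67.
Adjust for 89% response: 1035.67 / 0.89 = 1163.68.
Round up → n = 1164 per group.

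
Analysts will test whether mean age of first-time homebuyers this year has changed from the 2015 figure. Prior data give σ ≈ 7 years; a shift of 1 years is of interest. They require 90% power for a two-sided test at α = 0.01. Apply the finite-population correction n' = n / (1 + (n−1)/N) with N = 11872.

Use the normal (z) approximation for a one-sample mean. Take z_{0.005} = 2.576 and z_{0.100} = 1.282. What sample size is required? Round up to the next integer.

n = 688

n = (z_{α/2} + z_β)² · σ² / δ²
  = (2.576 + 1.282)² · 7² / 1²
  = 14.8842 · 49 / 1
  = 729.32
Finite-population correction (N = 11872): 729.32 / (1 + (729.32 − 1)/11872) = 687.17.
Round up → n = 688.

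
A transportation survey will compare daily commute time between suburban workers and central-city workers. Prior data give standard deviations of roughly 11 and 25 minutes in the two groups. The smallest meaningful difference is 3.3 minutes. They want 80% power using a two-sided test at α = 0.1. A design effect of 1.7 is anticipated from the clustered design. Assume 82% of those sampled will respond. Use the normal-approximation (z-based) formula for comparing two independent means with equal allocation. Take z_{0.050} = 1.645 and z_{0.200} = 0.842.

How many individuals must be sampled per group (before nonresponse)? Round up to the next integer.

n = 879 per group

n = (z_{α/2} + z_β)² · (σ₁² + σ₂²) / δ²
  = (1.645 + 0.842)² · (11² + 25² = 746) / 3.3²
  = 6.1852 · 746 / 10.89
  = 423.70
Design effect: 1.7 × 423.70 = 720.30.
Adjust for 82% response: 720.30 / 0.82 = 878.41.
Round up → n = 879 per group.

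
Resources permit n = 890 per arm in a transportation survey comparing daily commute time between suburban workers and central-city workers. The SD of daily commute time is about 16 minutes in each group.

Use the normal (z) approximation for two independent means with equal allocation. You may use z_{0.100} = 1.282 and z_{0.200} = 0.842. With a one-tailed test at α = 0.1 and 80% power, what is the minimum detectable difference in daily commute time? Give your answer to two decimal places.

δ = (z_α + z_β) · √((σ₁²+σ₂²)/n)
  = (1.282 + 0.842) · √(512/890)
  = 2.124 · √0.57528
  = 2.124 · 0.7585
  = 1.6110

Minimum detectable difference ≈ 1.61 minutes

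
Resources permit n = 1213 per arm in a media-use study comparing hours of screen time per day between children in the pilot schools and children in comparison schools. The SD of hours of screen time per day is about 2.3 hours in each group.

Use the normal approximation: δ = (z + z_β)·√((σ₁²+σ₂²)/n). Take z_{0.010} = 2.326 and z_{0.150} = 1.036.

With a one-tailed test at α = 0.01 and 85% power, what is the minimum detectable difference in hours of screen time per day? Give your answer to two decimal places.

Minimum detectable difference ≈ 0.31 hours

δ = (z_α + z_β) · √((σ₁²+σ₂²)/n)
  = (2.326 + 1.036) · √(10.58/1213)
  = 3.362 · √0.00872
  = 3.362 · 0.0934
  = 0.3140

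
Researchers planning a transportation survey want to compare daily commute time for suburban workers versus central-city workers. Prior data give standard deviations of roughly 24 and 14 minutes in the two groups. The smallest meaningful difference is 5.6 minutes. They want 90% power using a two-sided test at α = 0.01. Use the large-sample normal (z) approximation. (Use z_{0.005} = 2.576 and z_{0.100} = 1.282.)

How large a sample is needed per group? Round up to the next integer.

n = (z_{α/2} + z_β)² · (σ₁² + σ₂²) / δ²
  = (2.576 + 1.282)² · (24² + 14² = 772) / 5.6²
  = 14.8842 · 772 / 31.36
  = 366.41
Round up → n = 367 per group.

n = 367 per group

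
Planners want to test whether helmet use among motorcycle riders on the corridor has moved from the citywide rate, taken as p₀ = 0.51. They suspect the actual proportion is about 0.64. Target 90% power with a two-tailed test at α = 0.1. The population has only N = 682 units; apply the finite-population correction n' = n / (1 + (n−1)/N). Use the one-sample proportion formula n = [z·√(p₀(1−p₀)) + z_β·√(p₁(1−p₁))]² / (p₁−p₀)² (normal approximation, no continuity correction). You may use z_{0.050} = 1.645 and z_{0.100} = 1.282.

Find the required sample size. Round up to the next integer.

n = [z_{α/2}·√(p₀q₀) + z_β·√(p₁q₁)]² / (p₁ − p₀)²
  = [1.645·√(0.51·0.49) + 1.282·√(0.64·0.36)]² / (0.13)²
  = [1.645·0.4999 + 1.282·0.4800]² / 0.0169
  = [1.4377]² / 0.0169
  = 122.31
Finite-population correction (N = 682): 122.31 / (1 + (122.31 − 1)/682) = 103.84.
Round up → n = 104.

n = 104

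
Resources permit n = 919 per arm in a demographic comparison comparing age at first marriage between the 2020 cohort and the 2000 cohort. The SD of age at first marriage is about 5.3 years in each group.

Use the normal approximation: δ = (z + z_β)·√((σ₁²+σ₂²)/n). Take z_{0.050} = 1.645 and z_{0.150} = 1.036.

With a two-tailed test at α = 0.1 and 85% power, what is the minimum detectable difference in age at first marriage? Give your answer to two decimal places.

Minimum detectable difference ≈ 0.66 years

δ = (z_{α/2} + z_β) · √((σ₁²+σ₂²)/n)
  = (1.645 + 1.036) · √(56.18/919)
  = 2.681 · √0.06113
  = 2.681 · 0.2472
  = 0.6629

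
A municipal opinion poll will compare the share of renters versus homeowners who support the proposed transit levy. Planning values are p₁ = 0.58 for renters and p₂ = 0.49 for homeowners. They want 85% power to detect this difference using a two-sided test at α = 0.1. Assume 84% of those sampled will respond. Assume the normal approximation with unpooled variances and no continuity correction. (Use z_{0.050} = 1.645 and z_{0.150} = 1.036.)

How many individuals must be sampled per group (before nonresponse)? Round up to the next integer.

n = 522 per group

n = (z_{α/2} + z_β)² · [p₁(1−p₁) + p₂(1−p₂)] / (p₁ − p₂)²
  = (1.645 + 1.036)² · (0.58·0.42 + 0.49·0.51) / (0.09)²
  = (2.681)² · (0.2436 + 0.2499) / 0.0081
  = 7.1878 · 0.4935 / 0.0081
  = 437.92
Adjust for 84% response: 437.92 / 0.84 = 521.33.
Round up → n = 522 per group.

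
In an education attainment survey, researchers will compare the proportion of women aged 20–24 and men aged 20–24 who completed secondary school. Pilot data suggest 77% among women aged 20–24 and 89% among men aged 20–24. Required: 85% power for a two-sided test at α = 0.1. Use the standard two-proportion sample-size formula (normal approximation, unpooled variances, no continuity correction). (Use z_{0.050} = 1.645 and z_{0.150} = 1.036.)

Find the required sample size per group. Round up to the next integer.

n = (z_{α/2} + z_β)² · [p₁(1−p₁) + p₂(1−p₂)] / (p₁ − p₂)²
  = (1.645 + 1.036)² · (0.77·0.23 + 0.89·0.11) / (-0.12)²
  = (2.681)² · (0.1771 + 0.0979) / 0.0144
  = 7.1878 · 0.2750 / 0.0144
  = 137.27
Round up → n = 138 per group.

n = 138 per group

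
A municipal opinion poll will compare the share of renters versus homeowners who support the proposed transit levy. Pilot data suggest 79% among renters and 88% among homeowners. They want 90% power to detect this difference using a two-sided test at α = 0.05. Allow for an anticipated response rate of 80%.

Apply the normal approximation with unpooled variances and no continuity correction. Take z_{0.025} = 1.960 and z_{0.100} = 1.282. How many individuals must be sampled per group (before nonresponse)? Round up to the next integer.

n = 441 per group

n = (z_{α/2} + z_β)² · [p₁(1−p₁) + p₂(1−p₂)] / (p₁ − p₂)²
  = (1.960 + 1.282)² · (0.79·0.21 + 0.88·0.12) / (-0.09)²
  = (3.242)² · (0.1659 + 0.1056) / 0.0081
  = 10.5106 · 0.2715 / 0.0081
  = 352.30
Adjust for 80% response: 352.30 / 0.80 = 440.37.
Round up → n = 441 per group.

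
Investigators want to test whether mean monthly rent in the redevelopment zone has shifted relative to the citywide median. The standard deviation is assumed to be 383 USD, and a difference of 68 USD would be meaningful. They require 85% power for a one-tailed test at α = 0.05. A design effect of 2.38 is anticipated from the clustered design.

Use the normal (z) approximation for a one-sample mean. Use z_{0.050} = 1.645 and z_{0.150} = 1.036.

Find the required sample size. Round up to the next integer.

n = (z_α + z_β)² · σ² / δ²
  = (1.645 + 1.036)² · 383² / 68²
  = 7.1878 · 146689 / 4624
  = 228.02
Design effect: 2.38 × 228.02 = 542.69.
Round up → n = 543.

n = 543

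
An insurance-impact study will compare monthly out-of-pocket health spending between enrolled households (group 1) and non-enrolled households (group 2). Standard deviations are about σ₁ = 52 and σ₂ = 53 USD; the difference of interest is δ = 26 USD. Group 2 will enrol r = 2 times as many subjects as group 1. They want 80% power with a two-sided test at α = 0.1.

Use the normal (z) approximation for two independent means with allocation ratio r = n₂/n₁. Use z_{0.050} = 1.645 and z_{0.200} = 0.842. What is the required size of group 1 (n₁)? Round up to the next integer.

n₁ = 38

n₁ = (z_{α/2} + z_β)² · (σ₁² + σ₂²/r) / δ²
   = (1.645 + 0.842)² · (52² + 53²/2) / 26²
   = 6.1852 · (2704 + 1404.5) / 676
   = 6.1852 · 4108.5 / 676
   = 37.59
Round up → n₁ = 38; n₂ = r·n₁ = 2 × 38 = 76.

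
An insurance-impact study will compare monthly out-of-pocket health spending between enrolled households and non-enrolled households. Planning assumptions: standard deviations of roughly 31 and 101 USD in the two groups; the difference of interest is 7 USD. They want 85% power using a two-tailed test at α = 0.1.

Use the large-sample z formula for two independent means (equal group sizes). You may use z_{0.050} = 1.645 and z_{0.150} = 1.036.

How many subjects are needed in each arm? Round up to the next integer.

n = (z_{α/2} + z_β)² · (σ₁² + σ₂²) / δ²
  = (1.645 + 1.036)² · (31² + 101² = 11162) / 7²
  = 7.1878 · 11162 / 49
  = 1637.34
Round up → n = 1638 per group.

n = 1638 per group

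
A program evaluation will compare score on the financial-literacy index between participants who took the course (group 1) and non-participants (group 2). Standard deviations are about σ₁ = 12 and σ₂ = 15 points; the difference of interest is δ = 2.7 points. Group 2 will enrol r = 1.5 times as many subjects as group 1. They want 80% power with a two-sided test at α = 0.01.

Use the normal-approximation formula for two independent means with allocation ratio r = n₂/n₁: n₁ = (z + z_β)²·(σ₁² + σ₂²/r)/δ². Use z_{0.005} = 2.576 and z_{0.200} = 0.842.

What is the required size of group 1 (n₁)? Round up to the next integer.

n₁ = 472

n₁ = (z_{α/2} + z_β)² · (σ₁² + σ₂²/r) / δ²
   = (2.576 + 0.842)² · (12² + 15²/1.5) / 2.7²
   = 11.6827 · (144 + 150) / 7.29
   = 11.6827 · 294 / 7.29
   = 471.16
Round up → n₁ = 472; n₂ = r·n₁ = 1.5 × 472 = 708.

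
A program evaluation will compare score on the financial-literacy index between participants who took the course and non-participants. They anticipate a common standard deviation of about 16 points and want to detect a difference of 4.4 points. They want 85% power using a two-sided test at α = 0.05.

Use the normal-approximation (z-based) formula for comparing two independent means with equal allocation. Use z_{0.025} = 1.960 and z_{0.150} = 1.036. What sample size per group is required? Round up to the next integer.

n = (z_{α/2} + z_β)² · (σ₁² + σ₂²) / δ²
  = (1.960 + 1.036)² · (2·16² = 512) / 4.4²
  = 8.9760 · 512 / 19.36
  = 237.38
Round up → n = 238 per group.

n = 238 per group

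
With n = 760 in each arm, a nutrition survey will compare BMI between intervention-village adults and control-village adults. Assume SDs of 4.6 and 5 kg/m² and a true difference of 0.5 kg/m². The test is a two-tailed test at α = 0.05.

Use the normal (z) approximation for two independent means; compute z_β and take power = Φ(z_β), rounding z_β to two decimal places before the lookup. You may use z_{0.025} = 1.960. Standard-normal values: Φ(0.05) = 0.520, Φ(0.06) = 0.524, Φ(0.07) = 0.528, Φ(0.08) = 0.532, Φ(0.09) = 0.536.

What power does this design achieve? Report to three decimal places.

Power ≈ 0.528

z_β = δ·√(n/(σ₁²+σ₂²)) − z_{α/2}
    = 0.5 · √(760/46.16) − 1.960
    = 0.5 · 4.05764 − 1.960
    = 2.0288 − 1.960 = 0.0688 → 0.07
Power = Φ(0.07) = 0.528.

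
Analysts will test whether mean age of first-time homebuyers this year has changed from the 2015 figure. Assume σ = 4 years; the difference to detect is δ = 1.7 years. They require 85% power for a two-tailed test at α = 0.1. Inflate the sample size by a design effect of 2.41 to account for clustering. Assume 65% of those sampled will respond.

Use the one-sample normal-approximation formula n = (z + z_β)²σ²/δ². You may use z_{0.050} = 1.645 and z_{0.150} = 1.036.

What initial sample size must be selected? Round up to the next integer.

n = 148

n = (z_{α/2} + z_β)² · σ² / δ²
  = (1.645 + 1.036)² · 4² / 1.7²
  = 7.1878 · 16 / 2.89
  = 39.79
Design effect: 2.41 × 39.79 = 95.90.
Adjust for 65% response: 95.90 / 0.65 = 147.54.
Round up → n = 148.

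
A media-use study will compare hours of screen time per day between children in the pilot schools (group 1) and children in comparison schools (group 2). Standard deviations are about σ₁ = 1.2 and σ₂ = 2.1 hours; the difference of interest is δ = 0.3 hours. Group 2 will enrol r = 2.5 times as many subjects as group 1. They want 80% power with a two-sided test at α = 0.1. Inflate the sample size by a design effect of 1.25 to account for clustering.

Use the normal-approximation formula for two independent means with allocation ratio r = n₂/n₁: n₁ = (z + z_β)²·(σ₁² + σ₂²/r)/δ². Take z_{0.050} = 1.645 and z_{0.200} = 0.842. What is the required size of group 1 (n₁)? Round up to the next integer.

n₁ = 276

n₁ = (z_{α/2} + z_β)² · (σ₁² + σ₂²/r) / δ²
   = (1.645 + 0.842)² · (1.2² + 2.1²/2.5) / 0.3²
   = 6.1852 · (1.44 + 1.764) / 0.09
   = 6.1852 · 3.204 / 0.09
   = 220.19
Design effect: 1.25 × 220.19 = 275.24.
Round up → n₁ = 276; n₂ = r·n₁ = 2.5 × 276 = 690.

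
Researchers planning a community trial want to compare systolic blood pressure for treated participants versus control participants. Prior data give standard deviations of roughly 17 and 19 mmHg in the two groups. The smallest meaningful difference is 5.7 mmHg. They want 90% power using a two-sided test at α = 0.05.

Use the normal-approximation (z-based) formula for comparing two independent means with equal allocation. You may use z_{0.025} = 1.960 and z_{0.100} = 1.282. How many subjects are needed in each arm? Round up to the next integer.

n = (z_{α/2} + z_β)² · (σ₁² + σ₂²) / δ²
  = (1.960 + 1.282)² · (17² + 19² = 650) / 5.7²
  = 10.5106 · 650 / 32.49
  = 210.28
Round up → n = 211 per group.

n = 211 per group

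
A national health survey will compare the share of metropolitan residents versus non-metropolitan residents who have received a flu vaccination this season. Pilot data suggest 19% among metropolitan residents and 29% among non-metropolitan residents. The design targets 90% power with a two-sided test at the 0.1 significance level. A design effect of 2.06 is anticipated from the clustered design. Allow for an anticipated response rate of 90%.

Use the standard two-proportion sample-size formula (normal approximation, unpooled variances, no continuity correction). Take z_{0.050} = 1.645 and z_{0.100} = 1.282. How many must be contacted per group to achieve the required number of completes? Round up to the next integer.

n = (z_{α/2} + z_β)² · [p₁(1−p₁) + p₂(1−p₂)] / (p₁ − p₂)²
  = (1.645 + 1.282)² · (0.19·0.81 + 0.29·0.71) / (-0.10)²
  = (2.927)² · (0.1539 + 0.2059) / 0.0100
  = 8.5673 · 0.3598 / 0.0100
  = 308.25
Design effect: 2.06 × 308.25 = 635.00.
Adjust for 90% response: 635.00 / 0.90 = 705.56.
Round up → n = 706 per group.

n = 706 per group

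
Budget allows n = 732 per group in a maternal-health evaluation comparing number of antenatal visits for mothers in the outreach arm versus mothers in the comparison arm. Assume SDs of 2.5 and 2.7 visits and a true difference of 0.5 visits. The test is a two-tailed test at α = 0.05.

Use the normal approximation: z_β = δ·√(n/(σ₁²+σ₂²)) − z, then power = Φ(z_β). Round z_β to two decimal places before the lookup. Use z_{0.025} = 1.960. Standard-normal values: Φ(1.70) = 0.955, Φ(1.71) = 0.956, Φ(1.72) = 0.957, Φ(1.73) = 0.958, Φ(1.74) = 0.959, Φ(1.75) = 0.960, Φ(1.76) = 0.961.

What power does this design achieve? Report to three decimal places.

Power ≈ 0.957

z_β = δ·√(n/(σ₁²+σ₂²)) − z_{α/2}
    = 0.5 · √(732/13.54) − 1.960
    = 0.5 · 7.35269 − 1.960
    = 3.6763 − 1.960 = 1.7163 → 1.72
Power = Φ(1.72) = 0.957.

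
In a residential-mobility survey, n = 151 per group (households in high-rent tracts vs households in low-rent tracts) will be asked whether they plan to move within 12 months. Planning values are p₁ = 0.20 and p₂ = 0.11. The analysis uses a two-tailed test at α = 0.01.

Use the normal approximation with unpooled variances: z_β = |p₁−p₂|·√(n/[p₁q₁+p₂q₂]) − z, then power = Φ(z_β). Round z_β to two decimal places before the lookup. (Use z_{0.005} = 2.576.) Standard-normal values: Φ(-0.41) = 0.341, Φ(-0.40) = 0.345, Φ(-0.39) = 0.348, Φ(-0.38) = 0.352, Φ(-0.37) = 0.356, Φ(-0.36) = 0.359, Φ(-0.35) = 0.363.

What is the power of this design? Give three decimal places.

Power ≈ 0.345

z_β = |p₁−p₂|·√(n/[p₁q₁+p₂q₂]) − z_{α/2}
    = 0.09 · √(151/0.2579) − 2.576
    = 0.09 · 24.1971 − 2.576
    = 2.1777 − 2.576 = -0.3983 → -0.40
Power = Φ(-0.40) = 0.345.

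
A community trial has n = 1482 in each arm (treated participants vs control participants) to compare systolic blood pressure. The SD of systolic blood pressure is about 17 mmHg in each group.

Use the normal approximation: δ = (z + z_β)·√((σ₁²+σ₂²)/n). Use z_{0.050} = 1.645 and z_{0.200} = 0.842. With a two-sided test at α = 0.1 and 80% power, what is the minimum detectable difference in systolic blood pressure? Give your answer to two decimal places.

δ = (z_{α/2} + z_β) · √((σ₁²+σ₂²)/n)
  = (1.645 + 0.842) · √(578/1482)
  = 2.487 · √0.39001
  = 2.487 · 0.6245
  = 1.5532

Minimum detectable difference ≈ 1.55 mmHg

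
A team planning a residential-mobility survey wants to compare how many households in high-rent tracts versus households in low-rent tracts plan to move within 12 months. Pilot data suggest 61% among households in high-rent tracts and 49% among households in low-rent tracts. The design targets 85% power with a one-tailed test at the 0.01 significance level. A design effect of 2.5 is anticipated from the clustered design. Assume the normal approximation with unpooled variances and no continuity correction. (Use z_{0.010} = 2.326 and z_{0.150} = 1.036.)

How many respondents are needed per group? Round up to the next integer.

n = 958 per group

n = (z_α + z_β)² · [p₁(1−p₁) + p₂(1−p₂)] / (p₁ − p₂)²
  = (2.326 + 1.036)² · (0.61·0.39 + 0.49·0.51) / (0.12)²
  = (3.362)² · (0.2379 + 0.2499) / 0.0144
  = 11.3030 · 0.4878 / 0.0144
  = 382.89
Design effect: 2.5 × 382.89 = 957.23.
Round up → n = 958 per group.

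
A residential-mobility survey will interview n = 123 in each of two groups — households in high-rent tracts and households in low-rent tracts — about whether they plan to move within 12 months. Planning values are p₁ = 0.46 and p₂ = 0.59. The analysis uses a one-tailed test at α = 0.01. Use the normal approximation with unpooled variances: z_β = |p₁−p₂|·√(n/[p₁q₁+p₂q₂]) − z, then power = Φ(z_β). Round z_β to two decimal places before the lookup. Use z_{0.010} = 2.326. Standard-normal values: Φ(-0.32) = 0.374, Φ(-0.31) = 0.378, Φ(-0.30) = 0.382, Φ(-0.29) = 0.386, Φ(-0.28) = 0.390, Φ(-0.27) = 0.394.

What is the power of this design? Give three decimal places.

z_β = |p₁−p₂|·√(n/[p₁q₁+p₂q₂]) − z_α
    = 0.13 · √(123/0.4903) − 2.326
    = 0.13 · 15.8388 − 2.326
    = 2.0590 − 2.326 = -0.2670 → -0.27
Power = Φ(-0.27) = 0.394.

Power ≈ 0.394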